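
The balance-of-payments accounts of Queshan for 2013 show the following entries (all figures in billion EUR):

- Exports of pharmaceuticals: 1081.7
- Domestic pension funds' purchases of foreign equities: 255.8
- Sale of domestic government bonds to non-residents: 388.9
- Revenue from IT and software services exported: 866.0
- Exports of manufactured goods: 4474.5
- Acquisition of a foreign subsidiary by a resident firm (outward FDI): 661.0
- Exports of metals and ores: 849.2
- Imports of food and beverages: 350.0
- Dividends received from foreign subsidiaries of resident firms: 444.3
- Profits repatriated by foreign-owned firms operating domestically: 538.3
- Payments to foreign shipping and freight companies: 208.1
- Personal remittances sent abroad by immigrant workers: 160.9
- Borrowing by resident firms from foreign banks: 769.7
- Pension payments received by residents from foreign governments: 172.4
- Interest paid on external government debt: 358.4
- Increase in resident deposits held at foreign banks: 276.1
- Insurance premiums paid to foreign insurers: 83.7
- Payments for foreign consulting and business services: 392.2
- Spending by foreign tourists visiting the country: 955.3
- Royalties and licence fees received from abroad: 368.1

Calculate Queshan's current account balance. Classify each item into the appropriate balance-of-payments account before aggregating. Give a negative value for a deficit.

7119.9

Goods: 4474.5 + 849.2 + 1081.7 - 350.0 = 6055.4
Services: -392.2 + 368.1 + 866.0 - 83.7 - 208.1 + 955.3 = 1505.4
Primary income: -358.4 - 538.3 + 444.3 = -452.4
Secondary income: -160.9 + 172.4 = 11.5
Current account = 6055.4 + 1505.4 + (-452.4) + 11.5 = 7119.9
(Excluded from the current account — financial account: domestic pension funds' purchases of foreign equities 255.8, sale of domestic government bonds to non-residents 388.9, acquisition of a foreign subsidiary by a resident firm (outward FDI) 661.0, borrowing by resident firms from foreign banks 769.7, increase in resident deposits held at foreign banks 276.1.)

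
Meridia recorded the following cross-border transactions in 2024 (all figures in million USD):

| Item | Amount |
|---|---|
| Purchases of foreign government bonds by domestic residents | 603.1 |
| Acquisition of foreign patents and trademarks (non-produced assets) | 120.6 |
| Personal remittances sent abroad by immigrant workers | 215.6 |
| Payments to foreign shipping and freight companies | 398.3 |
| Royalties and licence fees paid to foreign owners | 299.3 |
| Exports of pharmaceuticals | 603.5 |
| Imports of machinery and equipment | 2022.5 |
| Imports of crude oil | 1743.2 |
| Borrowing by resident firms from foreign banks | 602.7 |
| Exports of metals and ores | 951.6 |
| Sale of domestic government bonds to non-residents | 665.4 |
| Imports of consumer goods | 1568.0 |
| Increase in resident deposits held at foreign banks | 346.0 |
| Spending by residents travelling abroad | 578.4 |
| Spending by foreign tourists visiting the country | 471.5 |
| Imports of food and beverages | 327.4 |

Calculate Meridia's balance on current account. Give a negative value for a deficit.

Goods: -1568.0 - 327.4 + 603.5 + 951.6 - 2022.5 - 1743.2 = -4106.0
Services: 471.5 - 578.4 - 398.3 - 299.3 = -804.5
Secondary income: -215.6
Current account = (-4106.0) + (-804.5) + (-215.6) = -5126.1
(Excluded from the current account — financial account: purchases of foreign government bonds by domestic residents 603.1, borrowing by resident firms from foreign banks 602.7, sale of domestic government bonds to non-residents 665.4, increase in resident deposits held at foreign banks 346.0; capital account: acquisition of foreign patents and trademarks (non-produced assets) 120.6.)

-5126.1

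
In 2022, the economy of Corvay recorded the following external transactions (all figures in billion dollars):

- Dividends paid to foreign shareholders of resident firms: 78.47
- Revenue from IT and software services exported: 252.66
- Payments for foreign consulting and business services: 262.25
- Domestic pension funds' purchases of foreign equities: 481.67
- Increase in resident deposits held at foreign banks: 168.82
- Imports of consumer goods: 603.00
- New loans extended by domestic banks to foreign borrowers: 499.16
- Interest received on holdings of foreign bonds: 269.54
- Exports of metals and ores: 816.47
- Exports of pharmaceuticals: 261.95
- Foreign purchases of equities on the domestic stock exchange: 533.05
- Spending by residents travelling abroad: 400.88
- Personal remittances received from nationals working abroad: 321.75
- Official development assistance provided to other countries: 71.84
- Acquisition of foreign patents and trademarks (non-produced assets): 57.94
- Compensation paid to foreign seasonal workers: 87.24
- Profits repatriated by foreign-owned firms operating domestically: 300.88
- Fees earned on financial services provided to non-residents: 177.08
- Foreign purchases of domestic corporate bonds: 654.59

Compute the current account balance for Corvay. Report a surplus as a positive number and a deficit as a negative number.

294.89

Goods: 816.47 + 261.95 - 603.00 = 475.42
Services: 177.08 - 262.25 - 400.88 + 252.66 = -233.39
Primary income: -87.24 - 300.88 - 78.47 + 269.54 = -197.05
Secondary income: -71.84 + 321.75 = 249.91
Current account = 475.42 + (-233.39) + (-197.05) + 249.91 = 294.89
(Excluded from the current account — financial account: domestic pension funds' purchases of foreign equities 481.67, increase in resident deposits held at foreign banks 168.82, new loans extended by domestic banks to foreign borrowers 499.16, foreign purchases of equities on the domestic stock exchange 533.05, foreign purchases of domestic corporate bonds 654.59; capital account: acquisition of foreign patents and trademarks (non-produced assets) 57.94.)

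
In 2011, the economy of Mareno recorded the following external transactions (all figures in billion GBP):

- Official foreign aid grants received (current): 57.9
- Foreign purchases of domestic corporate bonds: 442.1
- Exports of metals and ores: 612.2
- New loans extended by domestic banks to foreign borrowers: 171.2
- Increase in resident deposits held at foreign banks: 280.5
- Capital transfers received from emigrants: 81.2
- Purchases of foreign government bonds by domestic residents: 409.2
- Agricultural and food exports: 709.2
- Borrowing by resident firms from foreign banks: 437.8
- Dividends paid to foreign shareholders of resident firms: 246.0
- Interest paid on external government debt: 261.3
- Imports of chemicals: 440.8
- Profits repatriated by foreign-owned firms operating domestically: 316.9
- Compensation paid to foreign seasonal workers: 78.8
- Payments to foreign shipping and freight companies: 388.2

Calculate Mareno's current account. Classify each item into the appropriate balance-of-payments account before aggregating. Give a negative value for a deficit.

-352.7

Goods: 709.2 + 612.2 - 440.8 = 880.6
Services: -388.2
Primary income: -316.9 - 261.3 - 78.8 - 246.0 = -903.0
Secondary income: 57.9
Current account = 880.6 + (-388.2) + (-903.0) + 57.9 = -352.7
(Excluded from the current account — financial account: foreign purchases of domestic corporate bonds 442.1, new loans extended by domestic banks to foreign borrowers 171.2, increase in resident deposits held at foreign banks 280.5, purchases of foreign government bonds by domestic residents 409.2, borrowing by resident firms from foreign banks 437.8; capital account: capital transfers received from emigrants 81.2.)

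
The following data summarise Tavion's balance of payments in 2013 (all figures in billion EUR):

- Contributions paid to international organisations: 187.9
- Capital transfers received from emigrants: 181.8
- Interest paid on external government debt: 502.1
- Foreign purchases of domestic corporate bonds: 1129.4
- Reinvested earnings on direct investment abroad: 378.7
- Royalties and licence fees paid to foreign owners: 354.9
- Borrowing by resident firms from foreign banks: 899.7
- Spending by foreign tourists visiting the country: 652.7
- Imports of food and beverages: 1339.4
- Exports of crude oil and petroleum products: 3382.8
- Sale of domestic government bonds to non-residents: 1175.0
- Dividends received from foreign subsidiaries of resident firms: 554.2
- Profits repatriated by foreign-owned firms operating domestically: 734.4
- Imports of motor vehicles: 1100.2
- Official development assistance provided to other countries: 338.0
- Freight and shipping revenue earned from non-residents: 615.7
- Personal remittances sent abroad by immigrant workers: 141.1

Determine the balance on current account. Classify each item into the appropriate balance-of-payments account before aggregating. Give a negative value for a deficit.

Goods: -1339.4 - 1100.2 + 3382.8 = 943.2
Services: 615.7 - 354.9 + 652.7 = 913.5
Primary income: 554.2 - 502.1 - 734.4 + 378.7 = -303.6
Secondary income: -187.9 - 141.1 - 338.0 = -667.0
Current account = 943.2 + 913.5 + (-303.6) + (-667.0) = 886.1
(Excluded from the current account — capital account: capital transfers received from emigrants 181.8; financial account: foreign purchases of domestic corporate bonds 1129.4, borrowing by resident firms from foreign banks 899.7, sale of domestic government bonds to non-residents 1175.0.)

886.1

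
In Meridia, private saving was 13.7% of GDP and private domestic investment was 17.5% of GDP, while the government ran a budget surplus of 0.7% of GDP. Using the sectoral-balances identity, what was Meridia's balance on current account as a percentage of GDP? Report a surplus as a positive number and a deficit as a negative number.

-3.1

By the sectoral-balances identity, CA = (S_private - I) + (T - G).
Private balance = 13.7 - 17.5 = -3.8
Government balance (T - G) = 0.7
CA = -3.8 + 0.7 = -3.1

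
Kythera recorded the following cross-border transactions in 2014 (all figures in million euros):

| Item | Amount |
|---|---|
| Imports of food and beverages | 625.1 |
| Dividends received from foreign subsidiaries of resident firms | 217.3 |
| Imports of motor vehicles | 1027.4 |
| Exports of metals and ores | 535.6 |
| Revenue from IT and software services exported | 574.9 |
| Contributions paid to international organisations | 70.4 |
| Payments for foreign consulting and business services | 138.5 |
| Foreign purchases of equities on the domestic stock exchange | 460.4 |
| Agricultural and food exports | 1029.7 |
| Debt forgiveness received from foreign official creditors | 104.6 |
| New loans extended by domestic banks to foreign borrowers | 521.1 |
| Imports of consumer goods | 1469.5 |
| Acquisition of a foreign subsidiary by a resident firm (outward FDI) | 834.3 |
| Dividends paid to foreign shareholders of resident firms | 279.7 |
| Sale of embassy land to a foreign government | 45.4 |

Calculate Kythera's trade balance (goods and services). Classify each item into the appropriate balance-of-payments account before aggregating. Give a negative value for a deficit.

-1120.3

Goods: -1027.4 + 1029.7 - 625.1 - 1469.5 + 535.6 = -1556.7
Services: 574.9 - 138.5 = 436.4
Trade balance = -1556.7 + 436.4 = -1120.3
(Excluded from the trade balance — primary income: dividends received from foreign subsidiaries of resident firms 217.3, dividends paid to foreign shareholders of resident firms 279.7; secondary income: contributions paid to international organisations 70.4; financial account: foreign purchases of equities on the domestic stock exchange 460.4, new loans extended by domestic banks to foreign borrowers 521.1, acquisition of a foreign subsidiary by a resident firm (outward FDI) 834.3; capital account: debt forgiveness received from foreign official creditors 104.6, sale of embassy land to a foreign government 45.4.)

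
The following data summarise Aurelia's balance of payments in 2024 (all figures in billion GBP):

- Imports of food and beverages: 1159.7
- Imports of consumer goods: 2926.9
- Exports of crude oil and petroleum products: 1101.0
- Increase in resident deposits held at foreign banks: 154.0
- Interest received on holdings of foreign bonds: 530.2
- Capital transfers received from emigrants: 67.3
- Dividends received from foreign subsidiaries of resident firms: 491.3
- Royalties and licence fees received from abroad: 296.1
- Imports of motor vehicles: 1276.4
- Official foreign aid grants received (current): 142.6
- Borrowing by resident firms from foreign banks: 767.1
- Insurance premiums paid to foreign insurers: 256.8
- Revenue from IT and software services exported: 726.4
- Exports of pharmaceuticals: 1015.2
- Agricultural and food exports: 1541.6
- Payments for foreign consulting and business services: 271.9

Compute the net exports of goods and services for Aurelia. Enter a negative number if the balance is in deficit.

Goods: 1541.6 - 1276.4 - 1159.7 + 1015.2 + 1101.0 - 2926.9 = -1705.2
Services: 296.1 - 271.9 + 726.4 - 256.8 = 493.8
Trade balance = -1705.2 + 493.8 = -1211.4
(Excluded from the trade balance — financial account: increase in resident deposits held at foreign banks 154.0, borrowing by resident firms from foreign banks 767.1; primary income: interest received on holdings of foreign bonds 530.2, dividends received from foreign subsidiaries of resident firms 491.3; capital account: capital transfers received from emigrants 67.3; secondary income: official foreign aid grants received (current) 142.6.)

-1211.4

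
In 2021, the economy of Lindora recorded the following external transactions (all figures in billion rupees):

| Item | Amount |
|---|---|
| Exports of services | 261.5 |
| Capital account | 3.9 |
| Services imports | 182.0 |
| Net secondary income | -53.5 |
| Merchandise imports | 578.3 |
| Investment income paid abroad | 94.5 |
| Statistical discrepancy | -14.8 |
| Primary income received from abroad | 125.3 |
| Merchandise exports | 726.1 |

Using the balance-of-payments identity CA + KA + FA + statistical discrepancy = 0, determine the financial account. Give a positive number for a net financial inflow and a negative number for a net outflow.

Goods balance = 726.1 - 578.3 = 147.8
Services balance = 261.5 - 182.0 = 79.5
Trade balance (goods + services) = 147.8 + 79.5 = 227.3
Net primary income = 125.3 - 94.5 = 30.8
Net secondary income = -53.5
Current account = 227.3 + 30.8 + (-53.5) = 204.6
Financial account = -(204.6 + 3.9 + (-14.8)) = -193.7

-193.7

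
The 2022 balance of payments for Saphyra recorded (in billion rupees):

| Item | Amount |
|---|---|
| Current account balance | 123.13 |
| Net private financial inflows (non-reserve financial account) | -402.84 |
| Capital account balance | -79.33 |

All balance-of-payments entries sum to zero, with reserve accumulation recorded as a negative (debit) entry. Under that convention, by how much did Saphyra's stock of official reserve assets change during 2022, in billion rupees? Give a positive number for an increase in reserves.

-359.04

Official reserve transactions balance = -(123.13 + (-79.33) + (-402.84)) = 359.04
An accumulation of reserves is recorded as a debit (negative entry), so the change in the stock of reserves is the negative of that balance.
Change in official reserves = -(359.04) = -359.04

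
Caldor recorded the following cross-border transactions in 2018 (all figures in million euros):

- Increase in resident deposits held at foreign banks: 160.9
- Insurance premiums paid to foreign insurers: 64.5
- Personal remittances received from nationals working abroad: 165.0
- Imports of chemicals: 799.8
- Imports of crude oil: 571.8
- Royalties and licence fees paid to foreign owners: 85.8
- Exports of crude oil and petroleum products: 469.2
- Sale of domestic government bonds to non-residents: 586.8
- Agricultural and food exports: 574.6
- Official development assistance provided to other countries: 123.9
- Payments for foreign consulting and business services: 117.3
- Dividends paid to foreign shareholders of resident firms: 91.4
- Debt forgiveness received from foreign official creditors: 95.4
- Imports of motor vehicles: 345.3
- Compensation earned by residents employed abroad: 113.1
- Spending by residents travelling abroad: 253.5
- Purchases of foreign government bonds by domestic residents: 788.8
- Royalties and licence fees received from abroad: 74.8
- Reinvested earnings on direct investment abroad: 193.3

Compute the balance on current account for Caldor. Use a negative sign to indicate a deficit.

-863.3

Goods: -571.8 + 469.2 - 345.3 + 574.6 - 799.8 = -673.1
Services: -253.5 - 117.3 + 74.8 - 85.8 - 64.5 = -446.3
Primary income: 113.1 + 193.3 - 91.4 = 215.0
Secondary income: 165.0 - 123.9 = 41.1
Current account = (-673.1) + (-446.3) + 215.0 + 41.1 = -863.3
(Excluded from the current account — financial account: increase in resident deposits held at foreign banks 160.9, sale of domestic government bonds to non-residents 586.8, purchases of foreign government bonds by domestic residents 788.8; capital account: debt forgiveness received from foreign official creditors 95.4.)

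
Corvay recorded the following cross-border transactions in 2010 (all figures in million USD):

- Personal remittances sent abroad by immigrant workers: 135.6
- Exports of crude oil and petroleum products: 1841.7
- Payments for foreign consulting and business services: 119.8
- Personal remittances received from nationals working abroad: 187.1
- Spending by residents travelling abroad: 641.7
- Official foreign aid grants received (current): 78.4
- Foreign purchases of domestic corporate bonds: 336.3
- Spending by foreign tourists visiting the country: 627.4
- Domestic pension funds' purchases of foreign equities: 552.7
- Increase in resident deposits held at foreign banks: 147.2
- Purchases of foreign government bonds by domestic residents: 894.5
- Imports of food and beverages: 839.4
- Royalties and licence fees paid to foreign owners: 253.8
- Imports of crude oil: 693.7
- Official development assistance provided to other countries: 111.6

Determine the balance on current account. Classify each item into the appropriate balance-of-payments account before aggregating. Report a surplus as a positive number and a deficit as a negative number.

-61.0

Goods: 1841.7 - 693.7 - 839.4 = 308.6
Services: -641.7 + 627.4 - 119.8 - 253.8 = -387.9
Secondary income: 187.1 + 78.4 - 135.6 - 111.6 = 18.3
Current account = 308.6 + (-387.9) + 18.3 = -61.0
(Excluded from the current account — financial account: foreign purchases of domestic corporate bonds 336.3, domestic pension funds' purchases of foreign equities 552.7, increase in resident deposits held at foreign banks 147.2, purchases of foreign government bonds by domestic residents 894.5.)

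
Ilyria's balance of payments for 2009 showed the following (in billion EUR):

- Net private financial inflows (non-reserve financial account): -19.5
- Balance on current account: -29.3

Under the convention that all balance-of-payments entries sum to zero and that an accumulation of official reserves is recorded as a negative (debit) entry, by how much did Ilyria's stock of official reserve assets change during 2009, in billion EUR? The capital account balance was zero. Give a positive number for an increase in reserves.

Official reserve transactions balance = -((-29.3) + (-19.5)) = 48.8
An accumulation of reserves is recorded as a debit (negative entry), so the change in the stock of reserves is the negative of that balance.
Change in official reserves = -(48.8) = -48.8

-48.8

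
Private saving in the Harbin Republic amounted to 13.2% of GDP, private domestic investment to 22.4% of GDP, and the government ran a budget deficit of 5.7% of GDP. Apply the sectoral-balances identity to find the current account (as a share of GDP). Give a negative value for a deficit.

By the sectoral-balances identity, CA = (S_private - I) + (T - G).
Private balance = 13.2 - 22.4 = -9.2
Government balance (T - G) = -5.7
CA = -9.2 + (-5.7) = -14.9

-14.9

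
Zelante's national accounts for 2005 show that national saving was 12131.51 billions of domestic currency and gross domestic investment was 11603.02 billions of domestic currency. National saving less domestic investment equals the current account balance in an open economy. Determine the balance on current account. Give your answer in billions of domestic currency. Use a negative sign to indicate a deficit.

S - I = CA (net lending to the rest of the world).
CA = S - I = 12131.51 - 11603.02 = 528.49

528.49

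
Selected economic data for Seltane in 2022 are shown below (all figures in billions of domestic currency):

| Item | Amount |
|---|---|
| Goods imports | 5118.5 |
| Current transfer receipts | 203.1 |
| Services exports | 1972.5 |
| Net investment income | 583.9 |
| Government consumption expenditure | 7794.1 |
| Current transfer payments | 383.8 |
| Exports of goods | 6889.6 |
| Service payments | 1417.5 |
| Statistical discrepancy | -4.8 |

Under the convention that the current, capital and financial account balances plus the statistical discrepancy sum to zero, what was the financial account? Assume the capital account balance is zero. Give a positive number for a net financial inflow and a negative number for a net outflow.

Goods balance = 6889.6 - 5118.5 = 1771.1
Services balance = 1972.5 - 1417.5 = 555.0
Trade balance (goods + services) = 1771.1 + 555.0 = 2326.1
Net primary income = 583.9
Net secondary income = 203.1 - 383.8 = -180.7
Current account = 2326.1 + 583.9 + (-180.7) = 2729.3
Financial account = -(2729.3 + (-4.8)) = -2724.5

-2724.5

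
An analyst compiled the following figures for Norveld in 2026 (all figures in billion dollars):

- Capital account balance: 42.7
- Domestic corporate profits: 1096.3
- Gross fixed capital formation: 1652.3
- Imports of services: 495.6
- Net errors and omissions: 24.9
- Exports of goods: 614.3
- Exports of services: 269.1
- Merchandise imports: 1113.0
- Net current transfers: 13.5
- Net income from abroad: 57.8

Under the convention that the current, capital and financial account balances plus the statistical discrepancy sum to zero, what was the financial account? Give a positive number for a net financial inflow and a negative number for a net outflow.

Goods balance = 614.3 - 1113.0 = -498.7
Services balance = 269.1 - 495.6 = -226.5
Trade balance (goods + services) = -498.7 + (-226.5) = -725.2
Net primary income = 57.8
Net secondary income = 13.5
Current account = -725.2 + 57.8 + 13.5 = -653.9
Financial account = -(-653.9 + 42.7 + 24.9) = 586.3

586.3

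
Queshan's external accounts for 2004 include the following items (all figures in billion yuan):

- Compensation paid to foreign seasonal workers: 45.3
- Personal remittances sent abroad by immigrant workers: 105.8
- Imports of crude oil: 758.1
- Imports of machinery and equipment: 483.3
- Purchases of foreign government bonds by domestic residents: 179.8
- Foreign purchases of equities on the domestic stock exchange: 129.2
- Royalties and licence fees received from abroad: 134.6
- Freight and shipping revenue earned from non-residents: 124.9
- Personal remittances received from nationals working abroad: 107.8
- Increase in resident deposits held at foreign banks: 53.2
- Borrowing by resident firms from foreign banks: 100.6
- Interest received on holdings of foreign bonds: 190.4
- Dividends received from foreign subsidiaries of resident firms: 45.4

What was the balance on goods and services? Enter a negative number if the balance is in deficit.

Goods: -483.3 - 758.1 = -1241.4
Services: 134.6 + 124.9 = 259.5
Trade balance = -1241.4 + 259.5 = -981.9
(Excluded from the trade balance — primary income: compensation paid to foreign seasonal workers 45.3, interest received on holdings of foreign bonds 190.4, dividends received from foreign subsidiaries of resident firms 45.4; secondary income: personal remittances sent abroad by immigrant workers 105.8, personal remittances received from nationals working abroad 107.8; financial account: purchases of foreign government bonds by domestic residents 179.8, foreign purchases of equities on the domestic stock exchange 129.2, increase in resident deposits held at foreign banks 53.2, borrowing by resident firms from foreign banks 100.6.)

-981.9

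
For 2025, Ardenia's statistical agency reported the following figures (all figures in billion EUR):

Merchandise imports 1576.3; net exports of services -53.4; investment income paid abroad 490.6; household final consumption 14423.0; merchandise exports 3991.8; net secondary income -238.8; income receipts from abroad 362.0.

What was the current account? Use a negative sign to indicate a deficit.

Goods balance = 3991.8 - 1576.3 = 2415.5
Services balance = -53.4
Trade balance (goods + services) = 2415.5 + (-53.4) = 2362.1
Net primary income = 362.0 - 490.6 = -128.6
Net secondary income = -238.8
Current account = 2362.1 + (-128.6) + (-238.8) = 1994.7

1994.7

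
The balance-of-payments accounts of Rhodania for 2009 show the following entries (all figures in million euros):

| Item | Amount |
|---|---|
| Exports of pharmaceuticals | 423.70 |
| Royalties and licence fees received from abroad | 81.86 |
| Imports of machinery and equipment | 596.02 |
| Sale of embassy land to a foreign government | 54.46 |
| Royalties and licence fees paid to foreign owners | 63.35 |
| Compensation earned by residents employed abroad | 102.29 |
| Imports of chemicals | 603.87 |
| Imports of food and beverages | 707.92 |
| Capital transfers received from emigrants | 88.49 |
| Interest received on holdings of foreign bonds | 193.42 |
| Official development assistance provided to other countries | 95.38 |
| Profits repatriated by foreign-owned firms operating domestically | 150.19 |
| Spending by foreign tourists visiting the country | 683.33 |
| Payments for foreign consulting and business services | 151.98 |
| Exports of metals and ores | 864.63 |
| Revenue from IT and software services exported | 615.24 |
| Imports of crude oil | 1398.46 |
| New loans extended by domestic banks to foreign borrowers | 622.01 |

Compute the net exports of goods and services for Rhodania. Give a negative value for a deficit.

Goods: -596.02 - 1398.46 + 864.63 - 603.87 - 707.92 + 423.70 = -2017.94
Services: -151.98 + 81.86 - 63.35 + 683.33 + 615.24 = 1165.10
Trade balance = -2017.94 + 1165.10 = -852.84
(Excluded from the trade balance — capital account: sale of embassy land to a foreign government 54.46, capital transfers received from emigrants 88.49; primary income: compensation earned by residents employed abroad 102.29, interest received on holdings of foreign bonds 193.42, profits repatriated by foreign-owned firms operating domestically 150.19; secondary income: official development assistance provided to other countries 95.38; financial account: new loans extended by domestic banks to foreign borrowers 622.01.)

-852.84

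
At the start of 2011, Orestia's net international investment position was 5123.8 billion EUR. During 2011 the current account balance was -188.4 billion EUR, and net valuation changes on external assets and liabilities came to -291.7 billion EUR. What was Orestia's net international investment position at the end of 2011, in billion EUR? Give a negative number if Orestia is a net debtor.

Change in NIIP = current account + net valuation change = -188.4 + (-291.7) = -480.1
End-of-year NIIP = 5123.8 + (-480.1) = 4643.7

4643.7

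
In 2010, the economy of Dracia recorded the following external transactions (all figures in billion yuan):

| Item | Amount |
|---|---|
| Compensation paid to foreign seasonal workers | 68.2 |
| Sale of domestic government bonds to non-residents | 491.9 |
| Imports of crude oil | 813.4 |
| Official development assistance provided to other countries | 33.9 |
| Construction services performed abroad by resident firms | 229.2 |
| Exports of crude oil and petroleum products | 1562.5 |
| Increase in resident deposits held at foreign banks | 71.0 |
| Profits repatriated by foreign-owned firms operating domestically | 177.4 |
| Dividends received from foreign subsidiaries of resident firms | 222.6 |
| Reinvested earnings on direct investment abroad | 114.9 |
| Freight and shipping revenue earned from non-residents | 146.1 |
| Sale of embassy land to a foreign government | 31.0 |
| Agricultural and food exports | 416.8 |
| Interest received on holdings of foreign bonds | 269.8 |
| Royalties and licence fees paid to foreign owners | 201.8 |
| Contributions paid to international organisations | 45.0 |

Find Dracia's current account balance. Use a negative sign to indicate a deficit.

Goods: 416.8 + 1562.5 - 813.4 = 1165.9
Services: 229.2 + 146.1 - 201.8 = 173.5
Primary income: -177.4 - 68.2 + 269.8 + 114.9 + 222.6 = 361.7
Secondary income: -45.0 - 33.9 = -78.9
Current account = 1165.9 + 173.5 + 361.7 + (-78.9) = 1622.2
(Excluded from the current account — financial account: sale of domestic government bonds to non-residents 491.9, increase in resident deposits held at foreign banks 71.0; capital account: sale of embassy land to a foreign government 31.0.)

1622.2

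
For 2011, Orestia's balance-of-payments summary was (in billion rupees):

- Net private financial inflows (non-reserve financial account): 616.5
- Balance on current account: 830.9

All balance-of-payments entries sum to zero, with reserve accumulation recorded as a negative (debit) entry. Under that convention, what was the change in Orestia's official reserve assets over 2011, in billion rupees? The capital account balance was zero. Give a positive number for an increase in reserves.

Official reserve transactions balance = -(830.9 + 616.5) = -1447.4
An accumulation of reserves is recorded as a debit (negative entry), so the change in the stock of reserves is the negative of that balance.
Change in official reserves = -(-1447.4) = 1447.4

1447.4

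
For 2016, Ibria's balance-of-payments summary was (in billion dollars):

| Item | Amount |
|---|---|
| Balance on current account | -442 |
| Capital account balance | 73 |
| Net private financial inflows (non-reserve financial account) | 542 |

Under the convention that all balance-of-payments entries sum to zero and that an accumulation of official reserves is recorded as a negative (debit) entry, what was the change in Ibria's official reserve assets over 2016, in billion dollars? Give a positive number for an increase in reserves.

173

Official reserve transactions balance = -((-442) + 73 + 542) = -173
An accumulation of reserves is recorded as a debit (negative entry), so the change in the stock of reserves is the negative of that balance.
Change in official reserves = -(-173) = 173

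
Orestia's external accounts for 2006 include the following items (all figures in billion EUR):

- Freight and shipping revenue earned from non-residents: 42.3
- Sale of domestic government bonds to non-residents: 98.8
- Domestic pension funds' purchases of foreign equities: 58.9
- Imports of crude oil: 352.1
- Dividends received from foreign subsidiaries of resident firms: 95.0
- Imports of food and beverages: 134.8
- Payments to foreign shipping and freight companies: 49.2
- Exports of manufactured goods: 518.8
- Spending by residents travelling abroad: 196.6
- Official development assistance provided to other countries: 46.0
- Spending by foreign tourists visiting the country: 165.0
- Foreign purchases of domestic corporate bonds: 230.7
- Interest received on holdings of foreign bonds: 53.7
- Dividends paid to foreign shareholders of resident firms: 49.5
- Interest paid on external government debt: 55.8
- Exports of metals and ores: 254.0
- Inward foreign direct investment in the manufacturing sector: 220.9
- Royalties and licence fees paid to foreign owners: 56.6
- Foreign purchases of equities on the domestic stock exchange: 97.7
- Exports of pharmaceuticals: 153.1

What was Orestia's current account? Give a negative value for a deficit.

341.3

Goods: -352.1 + 518.8 + 254.0 - 134.8 + 153.1 = 439.0
Services: 42.3 - 196.6 - 56.6 - 49.2 + 165.0 = -95.1
Primary income: 53.7 + 95.0 - 49.5 - 55.8 = 43.4
Secondary income: -46.0
Current account = 439.0 + (-95.1) + 43.4 + (-46.0) = 341.3
(Excluded from the current account — financial account: sale of domestic government bonds to non-residents 98.8, domestic pension funds' purchases of foreign equities 58.9, foreign purchases of domestic corporate bonds 230.7, inward foreign direct investment in the manufacturing sector 220.9, foreign purchases of equities on the domestic stock exchange 97.7.)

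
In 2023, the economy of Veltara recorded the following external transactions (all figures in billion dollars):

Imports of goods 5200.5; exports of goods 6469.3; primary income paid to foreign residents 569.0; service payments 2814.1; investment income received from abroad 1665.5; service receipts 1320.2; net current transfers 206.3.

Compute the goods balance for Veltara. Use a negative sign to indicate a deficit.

Goods balance = 6469.3 - 5200.5 = 1268.8

1268.8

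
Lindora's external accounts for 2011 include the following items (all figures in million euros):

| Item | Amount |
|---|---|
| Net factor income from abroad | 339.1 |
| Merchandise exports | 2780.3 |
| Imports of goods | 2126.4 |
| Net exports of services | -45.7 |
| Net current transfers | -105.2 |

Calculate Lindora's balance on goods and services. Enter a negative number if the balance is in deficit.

Goods balance = 2780.3 - 2126.4 = 653.9
Services balance = -45.7
Trade balance (goods + services) = 653.9 + (-45.7) = 608.2

608.2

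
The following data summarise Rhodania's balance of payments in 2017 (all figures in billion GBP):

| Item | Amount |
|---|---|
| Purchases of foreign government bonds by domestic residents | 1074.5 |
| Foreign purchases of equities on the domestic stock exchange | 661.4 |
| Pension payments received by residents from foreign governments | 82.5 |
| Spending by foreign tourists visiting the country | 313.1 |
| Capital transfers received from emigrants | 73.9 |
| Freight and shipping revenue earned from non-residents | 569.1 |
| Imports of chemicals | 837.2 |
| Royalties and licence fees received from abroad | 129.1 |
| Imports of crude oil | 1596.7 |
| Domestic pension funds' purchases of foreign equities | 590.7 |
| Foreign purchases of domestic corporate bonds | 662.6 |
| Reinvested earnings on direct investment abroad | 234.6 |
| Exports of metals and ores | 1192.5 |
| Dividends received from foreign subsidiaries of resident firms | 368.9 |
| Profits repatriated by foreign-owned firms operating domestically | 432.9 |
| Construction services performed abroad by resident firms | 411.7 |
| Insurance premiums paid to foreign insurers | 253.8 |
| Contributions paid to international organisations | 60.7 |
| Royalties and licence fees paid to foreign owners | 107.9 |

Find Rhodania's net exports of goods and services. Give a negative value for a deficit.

Goods: 1192.5 - 837.2 - 1596.7 = -1241.4
Services: 569.1 + 129.1 + 411.7 + 313.1 - 107.9 - 253.8 = 1061.3
Trade balance = -1241.4 + 1061.3 = -180.1
(Excluded from the trade balance — financial account: purchases of foreign government bonds by domestic residents 1074.5, foreign purchases of equities on the domestic stock exchange 661.4, domestic pension funds' purchases of foreign equities 590.7, foreign purchases of domestic corporate bonds 662.6; secondary income: pension payments received by residents from foreign governments 82.5, contributions paid to international organisations 60.7; capital account: capital transfers received from emigrants 73.9; primary income: reinvested earnings on direct investment abroad 234.6, dividends received from foreign subsidiaries of resident firms 368.9, profits repatriated by foreign-owned firms operating domestically 432.9.)

-180.1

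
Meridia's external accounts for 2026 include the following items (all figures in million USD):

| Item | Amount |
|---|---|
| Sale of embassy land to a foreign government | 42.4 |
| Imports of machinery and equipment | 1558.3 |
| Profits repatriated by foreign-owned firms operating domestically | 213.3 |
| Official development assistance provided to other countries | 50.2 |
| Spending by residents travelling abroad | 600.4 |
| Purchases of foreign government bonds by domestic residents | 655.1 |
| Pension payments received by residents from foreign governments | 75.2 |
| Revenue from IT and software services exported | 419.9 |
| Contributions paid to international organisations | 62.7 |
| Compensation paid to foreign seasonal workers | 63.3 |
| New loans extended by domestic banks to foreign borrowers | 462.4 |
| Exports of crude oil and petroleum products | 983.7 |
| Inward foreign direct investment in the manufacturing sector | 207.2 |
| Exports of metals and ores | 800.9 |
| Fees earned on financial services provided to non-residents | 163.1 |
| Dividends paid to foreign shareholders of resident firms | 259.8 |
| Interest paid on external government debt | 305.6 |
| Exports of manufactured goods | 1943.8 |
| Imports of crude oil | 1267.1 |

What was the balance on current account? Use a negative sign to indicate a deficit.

5.9

Goods: 1943.8 + 983.7 - 1558.3 + 800.9 - 1267.1 = 903.0
Services: 163.1 - 600.4 + 419.9 = -17.4
Primary income: -63.3 - 259.8 - 305.6 - 213.3 = -842.0
Secondary income: -62.7 - 50.2 + 75.2 = -37.7
Current account = 903.0 + (-17.4) + (-842.0) + (-37.7) = 5.9
(Excluded from the current account — capital account: sale of embassy land to a foreign government 42.4; financial account: purchases of foreign government bonds by domestic residents 655.1, new loans extended by domestic banks to foreign borrowers 462.4, inward foreign direct investment in the manufacturing sector 207.2.)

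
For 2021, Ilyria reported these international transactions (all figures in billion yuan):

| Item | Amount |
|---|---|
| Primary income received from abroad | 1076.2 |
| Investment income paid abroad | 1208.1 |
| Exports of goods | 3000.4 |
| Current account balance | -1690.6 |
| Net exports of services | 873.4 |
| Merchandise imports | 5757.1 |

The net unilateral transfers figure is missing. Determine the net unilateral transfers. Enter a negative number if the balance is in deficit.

Current account = goods balance + services balance + net primary income + net secondary income
Sum of the known components = -2015.2
Net unilateral transfers = CA - (known components) = -1690.6 - (-2015.2) = 324.6

324.6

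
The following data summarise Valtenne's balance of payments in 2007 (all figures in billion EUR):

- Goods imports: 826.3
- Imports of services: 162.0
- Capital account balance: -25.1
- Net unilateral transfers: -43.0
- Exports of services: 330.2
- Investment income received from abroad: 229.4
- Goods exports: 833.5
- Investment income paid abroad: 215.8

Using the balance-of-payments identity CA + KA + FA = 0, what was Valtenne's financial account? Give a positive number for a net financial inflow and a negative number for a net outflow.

Goods balance = 833.5 - 826.3 = 7.2
Services balance = 330.2 - 162.0 = 168.2
Trade balance (goods + services) = 7.2 + 168.2 = 175.4
Net primary income = 229.4 - 215.8 = 13.6
Net secondary income = -43.0
Current account = 175.4 + 13.6 + (-43.0) = 146.0
Financial account = -(146.0 + (-25.1)) = -120.9

-120.9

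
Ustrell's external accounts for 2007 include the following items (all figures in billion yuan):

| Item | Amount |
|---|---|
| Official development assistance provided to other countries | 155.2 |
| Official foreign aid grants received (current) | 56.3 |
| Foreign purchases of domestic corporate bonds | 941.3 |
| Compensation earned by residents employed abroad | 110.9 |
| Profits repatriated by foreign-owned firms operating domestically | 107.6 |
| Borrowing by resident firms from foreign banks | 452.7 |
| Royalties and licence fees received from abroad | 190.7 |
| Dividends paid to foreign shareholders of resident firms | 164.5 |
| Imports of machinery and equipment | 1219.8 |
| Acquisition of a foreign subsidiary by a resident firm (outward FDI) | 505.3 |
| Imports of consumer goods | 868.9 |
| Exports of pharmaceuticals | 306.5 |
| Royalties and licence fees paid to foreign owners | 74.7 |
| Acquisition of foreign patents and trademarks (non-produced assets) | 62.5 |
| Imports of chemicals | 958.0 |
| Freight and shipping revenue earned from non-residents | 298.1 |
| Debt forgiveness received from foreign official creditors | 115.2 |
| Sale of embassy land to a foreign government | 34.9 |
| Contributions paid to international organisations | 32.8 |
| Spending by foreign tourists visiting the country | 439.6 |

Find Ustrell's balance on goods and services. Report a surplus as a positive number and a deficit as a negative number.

-1886.5

Goods: 306.5 - 868.9 - 1219.8 - 958.0 = -2740.2
Services: 439.6 + 190.7 + 298.1 - 74.7 = 853.7
Trade balance = -2740.2 + 853.7 = -1886.5
(Excluded from the trade balance — secondary income: official development assistance provided to other countries 155.2, official foreign aid grants received (current) 56.3, contributions paid to international organisations 32.8; financial account: foreign purchases of domestic corporate bonds 941.3, borrowing by resident firms from foreign banks 452.7, acquisition of a foreign subsidiary by a resident firm (outward FDI) 505.3; primary income: compensation earned by residents employed abroad 110.9, profits repatriated by foreign-owned firms operating domestically 107.6, dividends paid to foreign shareholders of resident firms 164.5; capital account: acquisition of foreign patents and trademarks (non-produced assets) 62.5, debt forgiveness received from foreign official creditors 115.2, sale of embassy land to a foreign government 34.9.)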